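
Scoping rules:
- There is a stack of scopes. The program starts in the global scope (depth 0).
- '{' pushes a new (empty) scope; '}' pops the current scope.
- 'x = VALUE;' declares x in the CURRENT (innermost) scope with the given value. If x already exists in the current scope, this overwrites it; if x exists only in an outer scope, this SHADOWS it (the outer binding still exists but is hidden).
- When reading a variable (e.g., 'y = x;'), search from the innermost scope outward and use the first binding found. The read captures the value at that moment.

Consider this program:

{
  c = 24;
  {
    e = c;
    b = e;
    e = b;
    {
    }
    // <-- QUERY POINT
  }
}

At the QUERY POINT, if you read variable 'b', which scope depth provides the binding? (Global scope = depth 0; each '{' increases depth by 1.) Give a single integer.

Step 1: enter scope (depth=1)
Step 2: declare c=24 at depth 1
Step 3: enter scope (depth=2)
Step 4: declare e=(read c)=24 at depth 2
Step 5: declare b=(read e)=24 at depth 2
Step 6: declare e=(read b)=24 at depth 2
Step 7: enter scope (depth=3)
Step 8: exit scope (depth=2)
Visible at query point: b=24 c=24 e=24

Answer: 2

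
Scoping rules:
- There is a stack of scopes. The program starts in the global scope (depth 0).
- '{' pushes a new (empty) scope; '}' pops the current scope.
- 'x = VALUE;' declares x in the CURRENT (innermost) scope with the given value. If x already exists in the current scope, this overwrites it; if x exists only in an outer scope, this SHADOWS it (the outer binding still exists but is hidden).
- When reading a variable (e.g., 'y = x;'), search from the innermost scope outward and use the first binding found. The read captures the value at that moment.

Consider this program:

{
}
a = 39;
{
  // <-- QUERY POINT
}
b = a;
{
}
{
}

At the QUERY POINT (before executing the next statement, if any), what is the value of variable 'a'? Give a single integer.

Step 1: enter scope (depth=1)
Step 2: exit scope (depth=0)
Step 3: declare a=39 at depth 0
Step 4: enter scope (depth=1)
Visible at query point: a=39

Answer: 39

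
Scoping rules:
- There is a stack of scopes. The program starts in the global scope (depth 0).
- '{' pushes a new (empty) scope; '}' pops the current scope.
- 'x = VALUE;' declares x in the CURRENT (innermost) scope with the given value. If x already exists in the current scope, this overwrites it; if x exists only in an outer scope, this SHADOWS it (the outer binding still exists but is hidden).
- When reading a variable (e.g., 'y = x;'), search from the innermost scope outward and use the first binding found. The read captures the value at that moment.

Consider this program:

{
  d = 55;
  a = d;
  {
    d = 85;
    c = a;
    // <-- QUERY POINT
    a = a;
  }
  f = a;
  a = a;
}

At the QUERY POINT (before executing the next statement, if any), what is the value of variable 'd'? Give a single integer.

Answer: 85

Derivation:
Step 1: enter scope (depth=1)
Step 2: declare d=55 at depth 1
Step 3: declare a=(read d)=55 at depth 1
Step 4: enter scope (depth=2)
Step 5: declare d=85 at depth 2
Step 6: declare c=(read a)=55 at depth 2
Visible at query point: a=55 c=55 d=85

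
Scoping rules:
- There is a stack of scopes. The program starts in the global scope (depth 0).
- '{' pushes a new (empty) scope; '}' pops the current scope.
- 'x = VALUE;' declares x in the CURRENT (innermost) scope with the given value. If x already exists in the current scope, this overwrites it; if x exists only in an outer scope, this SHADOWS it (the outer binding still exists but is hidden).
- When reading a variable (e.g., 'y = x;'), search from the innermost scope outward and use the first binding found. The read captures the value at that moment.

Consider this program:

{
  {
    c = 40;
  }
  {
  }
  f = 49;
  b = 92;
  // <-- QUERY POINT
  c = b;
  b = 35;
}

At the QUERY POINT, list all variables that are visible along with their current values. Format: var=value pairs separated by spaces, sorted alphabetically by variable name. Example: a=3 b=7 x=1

Answer: b=92 f=49

Derivation:
Step 1: enter scope (depth=1)
Step 2: enter scope (depth=2)
Step 3: declare c=40 at depth 2
Step 4: exit scope (depth=1)
Step 5: enter scope (depth=2)
Step 6: exit scope (depth=1)
Step 7: declare f=49 at depth 1
Step 8: declare b=92 at depth 1
Visible at query point: b=92 f=49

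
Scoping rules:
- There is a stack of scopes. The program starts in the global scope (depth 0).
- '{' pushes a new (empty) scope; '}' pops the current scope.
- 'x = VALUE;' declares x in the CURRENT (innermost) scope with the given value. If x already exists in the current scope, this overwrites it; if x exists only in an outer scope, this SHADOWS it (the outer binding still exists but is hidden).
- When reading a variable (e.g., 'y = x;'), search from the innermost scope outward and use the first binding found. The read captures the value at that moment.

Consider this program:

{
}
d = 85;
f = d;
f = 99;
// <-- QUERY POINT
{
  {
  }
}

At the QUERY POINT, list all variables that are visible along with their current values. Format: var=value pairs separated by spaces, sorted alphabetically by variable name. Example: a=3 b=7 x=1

Step 1: enter scope (depth=1)
Step 2: exit scope (depth=0)
Step 3: declare d=85 at depth 0
Step 4: declare f=(read d)=85 at depth 0
Step 5: declare f=99 at depth 0
Visible at query point: d=85 f=99

Answer: d=85 f=99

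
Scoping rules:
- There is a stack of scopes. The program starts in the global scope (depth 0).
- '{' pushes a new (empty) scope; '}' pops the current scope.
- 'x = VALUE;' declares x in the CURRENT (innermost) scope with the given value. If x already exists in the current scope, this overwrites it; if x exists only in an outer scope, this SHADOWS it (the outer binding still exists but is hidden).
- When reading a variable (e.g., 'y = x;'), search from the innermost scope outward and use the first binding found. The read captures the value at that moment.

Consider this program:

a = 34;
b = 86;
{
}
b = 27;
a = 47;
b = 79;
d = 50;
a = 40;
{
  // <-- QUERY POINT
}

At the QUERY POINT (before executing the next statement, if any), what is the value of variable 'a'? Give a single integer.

Step 1: declare a=34 at depth 0
Step 2: declare b=86 at depth 0
Step 3: enter scope (depth=1)
Step 4: exit scope (depth=0)
Step 5: declare b=27 at depth 0
Step 6: declare a=47 at depth 0
Step 7: declare b=79 at depth 0
Step 8: declare d=50 at depth 0
Step 9: declare a=40 at depth 0
Step 10: enter scope (depth=1)
Visible at query point: a=40 b=79 d=50

Answer: 40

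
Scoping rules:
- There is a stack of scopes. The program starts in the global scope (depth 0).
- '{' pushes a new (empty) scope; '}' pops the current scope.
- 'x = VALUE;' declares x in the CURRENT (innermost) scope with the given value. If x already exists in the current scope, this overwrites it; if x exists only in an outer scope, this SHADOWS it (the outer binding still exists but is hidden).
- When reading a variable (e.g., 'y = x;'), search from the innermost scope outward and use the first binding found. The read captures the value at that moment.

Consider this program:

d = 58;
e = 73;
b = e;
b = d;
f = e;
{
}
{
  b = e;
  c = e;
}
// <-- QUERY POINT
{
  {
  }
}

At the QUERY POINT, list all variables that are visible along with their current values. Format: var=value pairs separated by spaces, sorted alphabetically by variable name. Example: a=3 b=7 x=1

Answer: b=58 d=58 e=73 f=73

Derivation:
Step 1: declare d=58 at depth 0
Step 2: declare e=73 at depth 0
Step 3: declare b=(read e)=73 at depth 0
Step 4: declare b=(read d)=58 at depth 0
Step 5: declare f=(read e)=73 at depth 0
Step 6: enter scope (depth=1)
Step 7: exit scope (depth=0)
Step 8: enter scope (depth=1)
Step 9: declare b=(read e)=73 at depth 1
Step 10: declare c=(read e)=73 at depth 1
Step 11: exit scope (depth=0)
Visible at query point: b=58 d=58 e=73 f=73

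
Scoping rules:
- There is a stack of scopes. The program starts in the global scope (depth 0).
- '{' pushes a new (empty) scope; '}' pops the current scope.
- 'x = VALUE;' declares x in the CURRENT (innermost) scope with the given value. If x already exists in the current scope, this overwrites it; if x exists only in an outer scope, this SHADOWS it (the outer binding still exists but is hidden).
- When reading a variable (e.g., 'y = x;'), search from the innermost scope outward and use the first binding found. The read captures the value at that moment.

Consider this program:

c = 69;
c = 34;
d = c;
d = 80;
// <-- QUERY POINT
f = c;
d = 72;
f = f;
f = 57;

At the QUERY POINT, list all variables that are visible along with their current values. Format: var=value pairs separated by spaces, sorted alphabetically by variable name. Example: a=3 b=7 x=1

Step 1: declare c=69 at depth 0
Step 2: declare c=34 at depth 0
Step 3: declare d=(read c)=34 at depth 0
Step 4: declare d=80 at depth 0
Visible at query point: c=34 d=80

Answer: c=34 d=80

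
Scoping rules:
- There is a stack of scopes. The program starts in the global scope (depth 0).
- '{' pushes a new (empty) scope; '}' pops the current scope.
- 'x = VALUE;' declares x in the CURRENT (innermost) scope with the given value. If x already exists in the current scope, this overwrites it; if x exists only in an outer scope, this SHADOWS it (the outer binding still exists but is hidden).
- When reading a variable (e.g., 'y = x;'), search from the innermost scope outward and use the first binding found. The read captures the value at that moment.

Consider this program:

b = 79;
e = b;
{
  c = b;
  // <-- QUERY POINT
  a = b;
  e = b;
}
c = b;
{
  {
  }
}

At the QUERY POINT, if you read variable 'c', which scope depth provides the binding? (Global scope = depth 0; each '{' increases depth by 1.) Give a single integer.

Step 1: declare b=79 at depth 0
Step 2: declare e=(read b)=79 at depth 0
Step 3: enter scope (depth=1)
Step 4: declare c=(read b)=79 at depth 1
Visible at query point: b=79 c=79 e=79

Answer: 1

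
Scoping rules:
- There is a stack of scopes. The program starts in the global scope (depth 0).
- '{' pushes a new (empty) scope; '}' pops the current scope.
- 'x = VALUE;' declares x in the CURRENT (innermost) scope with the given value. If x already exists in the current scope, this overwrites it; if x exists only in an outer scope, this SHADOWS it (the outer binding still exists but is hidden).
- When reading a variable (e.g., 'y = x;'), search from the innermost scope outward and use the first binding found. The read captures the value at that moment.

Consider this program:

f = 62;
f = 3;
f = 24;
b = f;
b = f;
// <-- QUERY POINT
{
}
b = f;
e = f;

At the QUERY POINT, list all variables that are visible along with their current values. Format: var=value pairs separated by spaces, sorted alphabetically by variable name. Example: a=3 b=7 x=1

Answer: b=24 f=24

Derivation:
Step 1: declare f=62 at depth 0
Step 2: declare f=3 at depth 0
Step 3: declare f=24 at depth 0
Step 4: declare b=(read f)=24 at depth 0
Step 5: declare b=(read f)=24 at depth 0
Visible at query point: b=24 f=24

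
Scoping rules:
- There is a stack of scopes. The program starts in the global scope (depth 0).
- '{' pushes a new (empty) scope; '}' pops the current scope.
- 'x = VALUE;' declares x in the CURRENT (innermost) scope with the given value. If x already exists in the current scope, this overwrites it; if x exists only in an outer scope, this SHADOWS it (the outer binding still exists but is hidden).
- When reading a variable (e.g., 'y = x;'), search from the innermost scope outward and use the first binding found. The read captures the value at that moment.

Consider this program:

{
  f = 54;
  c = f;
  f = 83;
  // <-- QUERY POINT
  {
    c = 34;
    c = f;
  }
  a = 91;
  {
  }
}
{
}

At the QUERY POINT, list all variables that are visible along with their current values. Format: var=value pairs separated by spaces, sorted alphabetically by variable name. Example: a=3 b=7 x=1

Answer: c=54 f=83

Derivation:
Step 1: enter scope (depth=1)
Step 2: declare f=54 at depth 1
Step 3: declare c=(read f)=54 at depth 1
Step 4: declare f=83 at depth 1
Visible at query point: c=54 f=83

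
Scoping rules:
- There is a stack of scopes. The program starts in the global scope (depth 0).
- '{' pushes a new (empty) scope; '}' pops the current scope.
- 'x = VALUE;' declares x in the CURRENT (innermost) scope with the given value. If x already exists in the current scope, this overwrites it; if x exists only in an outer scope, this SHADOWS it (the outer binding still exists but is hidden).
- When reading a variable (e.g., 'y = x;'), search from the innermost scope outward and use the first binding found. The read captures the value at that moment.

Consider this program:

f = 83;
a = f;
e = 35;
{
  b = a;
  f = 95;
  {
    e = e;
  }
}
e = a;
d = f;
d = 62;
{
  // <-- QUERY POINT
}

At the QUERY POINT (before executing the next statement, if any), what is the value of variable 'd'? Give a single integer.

Step 1: declare f=83 at depth 0
Step 2: declare a=(read f)=83 at depth 0
Step 3: declare e=35 at depth 0
Step 4: enter scope (depth=1)
Step 5: declare b=(read a)=83 at depth 1
Step 6: declare f=95 at depth 1
Step 7: enter scope (depth=2)
Step 8: declare e=(read e)=35 at depth 2
Step 9: exit scope (depth=1)
Step 10: exit scope (depth=0)
Step 11: declare e=(read a)=83 at depth 0
Step 12: declare d=(read f)=83 at depth 0
Step 13: declare d=62 at depth 0
Step 14: enter scope (depth=1)
Visible at query point: a=83 d=62 e=83 f=83

Answer: 62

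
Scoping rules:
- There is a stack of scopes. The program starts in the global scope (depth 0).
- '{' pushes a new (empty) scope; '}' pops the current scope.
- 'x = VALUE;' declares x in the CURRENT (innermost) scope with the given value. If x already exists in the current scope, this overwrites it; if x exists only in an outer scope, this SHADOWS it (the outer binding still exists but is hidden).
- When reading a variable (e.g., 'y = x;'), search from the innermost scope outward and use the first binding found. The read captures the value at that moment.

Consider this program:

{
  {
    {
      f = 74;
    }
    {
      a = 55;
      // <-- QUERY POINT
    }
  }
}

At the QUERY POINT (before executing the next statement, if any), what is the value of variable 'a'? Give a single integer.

Answer: 55

Derivation:
Step 1: enter scope (depth=1)
Step 2: enter scope (depth=2)
Step 3: enter scope (depth=3)
Step 4: declare f=74 at depth 3
Step 5: exit scope (depth=2)
Step 6: enter scope (depth=3)
Step 7: declare a=55 at depth 3
Visible at query point: a=55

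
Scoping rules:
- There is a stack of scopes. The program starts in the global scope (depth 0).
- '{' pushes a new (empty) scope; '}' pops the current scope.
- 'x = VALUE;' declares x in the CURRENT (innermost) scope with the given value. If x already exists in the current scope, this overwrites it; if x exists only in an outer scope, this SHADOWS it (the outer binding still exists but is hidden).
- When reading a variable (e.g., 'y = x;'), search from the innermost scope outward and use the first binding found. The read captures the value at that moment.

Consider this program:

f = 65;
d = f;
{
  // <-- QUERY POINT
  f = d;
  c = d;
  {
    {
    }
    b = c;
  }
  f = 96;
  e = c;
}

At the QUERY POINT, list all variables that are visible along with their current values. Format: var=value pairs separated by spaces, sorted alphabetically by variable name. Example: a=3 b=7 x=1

Answer: d=65 f=65

Derivation:
Step 1: declare f=65 at depth 0
Step 2: declare d=(read f)=65 at depth 0
Step 3: enter scope (depth=1)
Visible at query point: d=65 f=65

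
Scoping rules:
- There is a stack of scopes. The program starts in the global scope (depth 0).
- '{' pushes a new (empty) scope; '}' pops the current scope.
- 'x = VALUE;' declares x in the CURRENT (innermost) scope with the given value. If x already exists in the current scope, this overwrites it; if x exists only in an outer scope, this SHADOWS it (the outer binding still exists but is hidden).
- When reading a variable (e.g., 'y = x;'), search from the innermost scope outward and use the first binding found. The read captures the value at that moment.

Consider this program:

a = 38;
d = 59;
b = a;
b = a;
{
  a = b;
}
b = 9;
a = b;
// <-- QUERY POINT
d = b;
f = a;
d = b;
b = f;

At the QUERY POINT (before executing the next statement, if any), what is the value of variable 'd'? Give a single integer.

Answer: 59

Derivation:
Step 1: declare a=38 at depth 0
Step 2: declare d=59 at depth 0
Step 3: declare b=(read a)=38 at depth 0
Step 4: declare b=(read a)=38 at depth 0
Step 5: enter scope (depth=1)
Step 6: declare a=(read b)=38 at depth 1
Step 7: exit scope (depth=0)
Step 8: declare b=9 at depth 0
Step 9: declare a=(read b)=9 at depth 0
Visible at query point: a=9 b=9 d=59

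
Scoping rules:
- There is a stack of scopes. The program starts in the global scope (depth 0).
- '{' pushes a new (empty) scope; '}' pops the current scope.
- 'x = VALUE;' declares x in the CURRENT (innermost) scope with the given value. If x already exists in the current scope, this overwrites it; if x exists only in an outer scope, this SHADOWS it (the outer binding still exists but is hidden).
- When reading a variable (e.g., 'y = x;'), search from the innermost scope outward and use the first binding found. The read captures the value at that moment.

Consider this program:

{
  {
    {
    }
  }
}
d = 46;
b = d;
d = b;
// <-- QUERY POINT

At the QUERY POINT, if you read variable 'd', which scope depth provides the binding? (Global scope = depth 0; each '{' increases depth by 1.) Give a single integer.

Answer: 0

Derivation:
Step 1: enter scope (depth=1)
Step 2: enter scope (depth=2)
Step 3: enter scope (depth=3)
Step 4: exit scope (depth=2)
Step 5: exit scope (depth=1)
Step 6: exit scope (depth=0)
Step 7: declare d=46 at depth 0
Step 8: declare b=(read d)=46 at depth 0
Step 9: declare d=(read b)=46 at depth 0
Visible at query point: b=46 d=46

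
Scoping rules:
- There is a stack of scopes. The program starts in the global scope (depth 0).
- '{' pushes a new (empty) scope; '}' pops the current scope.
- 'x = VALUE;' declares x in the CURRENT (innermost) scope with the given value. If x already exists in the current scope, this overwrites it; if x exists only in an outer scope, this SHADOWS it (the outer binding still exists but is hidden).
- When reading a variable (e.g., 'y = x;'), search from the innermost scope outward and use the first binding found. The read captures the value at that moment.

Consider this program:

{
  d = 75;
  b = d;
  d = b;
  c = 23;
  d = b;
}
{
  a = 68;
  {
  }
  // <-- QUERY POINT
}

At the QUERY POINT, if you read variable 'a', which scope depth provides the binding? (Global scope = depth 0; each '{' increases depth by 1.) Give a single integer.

Step 1: enter scope (depth=1)
Step 2: declare d=75 at depth 1
Step 3: declare b=(read d)=75 at depth 1
Step 4: declare d=(read b)=75 at depth 1
Step 5: declare c=23 at depth 1
Step 6: declare d=(read b)=75 at depth 1
Step 7: exit scope (depth=0)
Step 8: enter scope (depth=1)
Step 9: declare a=68 at depth 1
Step 10: enter scope (depth=2)
Step 11: exit scope (depth=1)
Visible at query point: a=68

Answer: 1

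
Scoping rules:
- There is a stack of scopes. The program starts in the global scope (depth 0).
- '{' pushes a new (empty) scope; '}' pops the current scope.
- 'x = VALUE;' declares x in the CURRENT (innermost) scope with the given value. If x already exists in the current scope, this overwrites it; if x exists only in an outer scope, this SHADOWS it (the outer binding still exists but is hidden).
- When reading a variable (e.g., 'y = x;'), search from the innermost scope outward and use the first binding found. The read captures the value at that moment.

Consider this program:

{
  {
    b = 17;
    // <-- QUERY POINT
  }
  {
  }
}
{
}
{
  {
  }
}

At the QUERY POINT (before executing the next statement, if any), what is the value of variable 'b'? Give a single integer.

Step 1: enter scope (depth=1)
Step 2: enter scope (depth=2)
Step 3: declare b=17 at depth 2
Visible at query point: b=17

Answer: 17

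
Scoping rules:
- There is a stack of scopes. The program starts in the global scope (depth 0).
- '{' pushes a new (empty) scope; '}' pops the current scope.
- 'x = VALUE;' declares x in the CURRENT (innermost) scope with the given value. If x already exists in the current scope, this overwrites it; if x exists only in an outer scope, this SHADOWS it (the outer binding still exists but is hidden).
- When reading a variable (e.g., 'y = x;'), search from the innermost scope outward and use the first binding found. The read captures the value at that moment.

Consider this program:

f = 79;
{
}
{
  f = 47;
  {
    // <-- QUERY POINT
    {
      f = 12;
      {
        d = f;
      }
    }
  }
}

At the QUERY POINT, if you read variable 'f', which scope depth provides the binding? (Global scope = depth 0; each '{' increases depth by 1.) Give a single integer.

Step 1: declare f=79 at depth 0
Step 2: enter scope (depth=1)
Step 3: exit scope (depth=0)
Step 4: enter scope (depth=1)
Step 5: declare f=47 at depth 1
Step 6: enter scope (depth=2)
Visible at query point: f=47

Answer: 1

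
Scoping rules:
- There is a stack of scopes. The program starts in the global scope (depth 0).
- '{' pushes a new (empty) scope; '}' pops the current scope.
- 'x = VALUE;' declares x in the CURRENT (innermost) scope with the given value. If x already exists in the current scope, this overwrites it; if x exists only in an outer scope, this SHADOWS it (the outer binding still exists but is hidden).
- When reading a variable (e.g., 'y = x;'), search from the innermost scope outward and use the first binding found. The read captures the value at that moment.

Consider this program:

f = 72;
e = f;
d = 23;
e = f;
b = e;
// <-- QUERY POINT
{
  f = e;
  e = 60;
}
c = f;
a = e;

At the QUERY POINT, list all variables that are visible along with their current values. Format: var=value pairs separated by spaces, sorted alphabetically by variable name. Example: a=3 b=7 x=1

Answer: b=72 d=23 e=72 f=72

Derivation:
Step 1: declare f=72 at depth 0
Step 2: declare e=(read f)=72 at depth 0
Step 3: declare d=23 at depth 0
Step 4: declare e=(read f)=72 at depth 0
Step 5: declare b=(read e)=72 at depth 0
Visible at query point: b=72 d=23 e=72 f=72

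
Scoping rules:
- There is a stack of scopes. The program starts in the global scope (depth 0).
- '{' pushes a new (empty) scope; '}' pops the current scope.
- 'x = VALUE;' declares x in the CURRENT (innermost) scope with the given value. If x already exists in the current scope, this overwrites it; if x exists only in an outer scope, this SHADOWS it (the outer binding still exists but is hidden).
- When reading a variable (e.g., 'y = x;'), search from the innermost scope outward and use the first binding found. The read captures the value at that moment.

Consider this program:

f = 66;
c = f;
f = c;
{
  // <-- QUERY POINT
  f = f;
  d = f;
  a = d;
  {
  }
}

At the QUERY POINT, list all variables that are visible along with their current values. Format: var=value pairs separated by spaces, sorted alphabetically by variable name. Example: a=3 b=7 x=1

Step 1: declare f=66 at depth 0
Step 2: declare c=(read f)=66 at depth 0
Step 3: declare f=(read c)=66 at depth 0
Step 4: enter scope (depth=1)
Visible at query point: c=66 f=66

Answer: c=66 f=66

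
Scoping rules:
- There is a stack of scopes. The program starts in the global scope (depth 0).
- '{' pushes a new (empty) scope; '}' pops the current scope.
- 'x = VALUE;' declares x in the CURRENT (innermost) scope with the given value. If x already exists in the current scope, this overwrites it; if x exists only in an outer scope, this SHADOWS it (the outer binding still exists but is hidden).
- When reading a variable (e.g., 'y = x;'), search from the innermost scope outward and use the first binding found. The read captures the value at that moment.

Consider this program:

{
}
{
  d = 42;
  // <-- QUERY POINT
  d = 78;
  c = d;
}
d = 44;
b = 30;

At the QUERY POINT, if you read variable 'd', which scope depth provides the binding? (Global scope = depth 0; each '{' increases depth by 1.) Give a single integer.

Step 1: enter scope (depth=1)
Step 2: exit scope (depth=0)
Step 3: enter scope (depth=1)
Step 4: declare d=42 at depth 1
Visible at query point: d=42

Answer: 1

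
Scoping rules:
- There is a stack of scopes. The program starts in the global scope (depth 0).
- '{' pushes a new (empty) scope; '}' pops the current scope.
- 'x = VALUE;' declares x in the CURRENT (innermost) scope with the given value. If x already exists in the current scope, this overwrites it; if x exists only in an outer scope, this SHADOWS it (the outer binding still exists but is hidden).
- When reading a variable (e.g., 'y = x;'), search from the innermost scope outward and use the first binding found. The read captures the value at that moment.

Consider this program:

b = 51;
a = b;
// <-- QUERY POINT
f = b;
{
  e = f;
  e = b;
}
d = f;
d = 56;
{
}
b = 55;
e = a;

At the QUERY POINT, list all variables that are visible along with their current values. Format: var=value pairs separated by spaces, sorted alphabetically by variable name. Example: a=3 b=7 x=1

Answer: a=51 b=51

Derivation:
Step 1: declare b=51 at depth 0
Step 2: declare a=(read b)=51 at depth 0
Visible at query point: a=51 b=51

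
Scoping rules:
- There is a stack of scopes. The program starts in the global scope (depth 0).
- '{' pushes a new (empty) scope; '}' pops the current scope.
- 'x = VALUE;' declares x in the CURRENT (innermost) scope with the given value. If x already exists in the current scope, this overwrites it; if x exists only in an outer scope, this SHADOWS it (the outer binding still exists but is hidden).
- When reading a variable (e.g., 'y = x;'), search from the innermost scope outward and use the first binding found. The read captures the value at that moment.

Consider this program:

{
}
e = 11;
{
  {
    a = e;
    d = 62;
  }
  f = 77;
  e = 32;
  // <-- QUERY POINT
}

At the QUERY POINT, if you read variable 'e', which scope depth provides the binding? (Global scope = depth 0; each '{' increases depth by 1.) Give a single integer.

Answer: 1

Derivation:
Step 1: enter scope (depth=1)
Step 2: exit scope (depth=0)
Step 3: declare e=11 at depth 0
Step 4: enter scope (depth=1)
Step 5: enter scope (depth=2)
Step 6: declare a=(read e)=11 at depth 2
Step 7: declare d=62 at depth 2
Step 8: exit scope (depth=1)
Step 9: declare f=77 at depth 1
Step 10: declare e=32 at depth 1
Visible at query point: e=32 f=77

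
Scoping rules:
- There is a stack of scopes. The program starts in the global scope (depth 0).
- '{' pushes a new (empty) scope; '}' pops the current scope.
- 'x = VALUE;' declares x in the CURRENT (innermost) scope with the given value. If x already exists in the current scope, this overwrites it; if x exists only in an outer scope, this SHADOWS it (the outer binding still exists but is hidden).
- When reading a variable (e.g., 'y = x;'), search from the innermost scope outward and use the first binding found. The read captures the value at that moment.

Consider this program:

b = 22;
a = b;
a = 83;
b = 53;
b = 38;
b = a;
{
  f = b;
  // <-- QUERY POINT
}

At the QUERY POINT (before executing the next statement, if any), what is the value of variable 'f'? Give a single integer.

Answer: 83

Derivation:
Step 1: declare b=22 at depth 0
Step 2: declare a=(read b)=22 at depth 0
Step 3: declare a=83 at depth 0
Step 4: declare b=53 at depth 0
Step 5: declare b=38 at depth 0
Step 6: declare b=(read a)=83 at depth 0
Step 7: enter scope (depth=1)
Step 8: declare f=(read b)=83 at depth 1
Visible at query point: a=83 b=83 f=83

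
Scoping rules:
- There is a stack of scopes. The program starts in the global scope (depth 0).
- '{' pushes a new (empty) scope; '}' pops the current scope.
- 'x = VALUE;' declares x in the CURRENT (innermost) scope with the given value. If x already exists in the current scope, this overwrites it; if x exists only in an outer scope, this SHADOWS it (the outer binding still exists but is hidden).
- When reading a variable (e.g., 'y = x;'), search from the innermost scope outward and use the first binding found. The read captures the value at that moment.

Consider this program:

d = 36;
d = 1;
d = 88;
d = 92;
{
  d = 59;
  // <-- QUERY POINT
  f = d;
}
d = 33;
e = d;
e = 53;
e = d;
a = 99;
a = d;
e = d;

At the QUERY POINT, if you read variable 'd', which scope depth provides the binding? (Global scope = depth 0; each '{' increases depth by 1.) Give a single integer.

Step 1: declare d=36 at depth 0
Step 2: declare d=1 at depth 0
Step 3: declare d=88 at depth 0
Step 4: declare d=92 at depth 0
Step 5: enter scope (depth=1)
Step 6: declare d=59 at depth 1
Visible at query point: d=59

Answer: 1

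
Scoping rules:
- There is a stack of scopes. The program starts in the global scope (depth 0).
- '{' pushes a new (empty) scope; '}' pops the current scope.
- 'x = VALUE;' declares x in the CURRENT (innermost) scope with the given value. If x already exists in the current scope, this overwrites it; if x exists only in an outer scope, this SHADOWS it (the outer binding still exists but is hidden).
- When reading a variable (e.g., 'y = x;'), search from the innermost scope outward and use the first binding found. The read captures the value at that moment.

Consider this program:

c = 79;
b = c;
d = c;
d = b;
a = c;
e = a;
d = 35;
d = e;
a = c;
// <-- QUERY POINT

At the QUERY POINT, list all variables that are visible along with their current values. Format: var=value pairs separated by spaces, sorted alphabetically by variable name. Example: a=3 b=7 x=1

Step 1: declare c=79 at depth 0
Step 2: declare b=(read c)=79 at depth 0
Step 3: declare d=(read c)=79 at depth 0
Step 4: declare d=(read b)=79 at depth 0
Step 5: declare a=(read c)=79 at depth 0
Step 6: declare e=(read a)=79 at depth 0
Step 7: declare d=35 at depth 0
Step 8: declare d=(read e)=79 at depth 0
Step 9: declare a=(read c)=79 at depth 0
Visible at query point: a=79 b=79 c=79 d=79 e=79

Answer: a=79 b=79 c=79 d=79 e=79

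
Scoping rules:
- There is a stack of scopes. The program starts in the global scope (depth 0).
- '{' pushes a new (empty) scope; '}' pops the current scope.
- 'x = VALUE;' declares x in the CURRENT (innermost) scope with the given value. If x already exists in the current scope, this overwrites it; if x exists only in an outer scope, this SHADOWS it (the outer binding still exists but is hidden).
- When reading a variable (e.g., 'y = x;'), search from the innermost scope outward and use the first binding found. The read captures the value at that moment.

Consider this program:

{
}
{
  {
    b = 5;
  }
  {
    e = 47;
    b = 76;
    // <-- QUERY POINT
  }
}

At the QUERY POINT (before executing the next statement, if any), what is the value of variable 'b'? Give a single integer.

Answer: 76

Derivation:
Step 1: enter scope (depth=1)
Step 2: exit scope (depth=0)
Step 3: enter scope (depth=1)
Step 4: enter scope (depth=2)
Step 5: declare b=5 at depth 2
Step 6: exit scope (depth=1)
Step 7: enter scope (depth=2)
Step 8: declare e=47 at depth 2
Step 9: declare b=76 at depth 2
Visible at query point: b=76 e=47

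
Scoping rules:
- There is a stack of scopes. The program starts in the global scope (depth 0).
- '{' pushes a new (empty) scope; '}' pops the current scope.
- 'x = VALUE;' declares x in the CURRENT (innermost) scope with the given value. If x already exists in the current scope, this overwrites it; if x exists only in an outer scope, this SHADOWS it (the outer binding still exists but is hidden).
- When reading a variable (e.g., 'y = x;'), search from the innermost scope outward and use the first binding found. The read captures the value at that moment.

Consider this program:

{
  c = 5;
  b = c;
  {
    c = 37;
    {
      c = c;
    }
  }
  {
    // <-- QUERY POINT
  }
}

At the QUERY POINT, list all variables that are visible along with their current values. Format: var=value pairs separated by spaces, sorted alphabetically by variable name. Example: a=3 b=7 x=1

Answer: b=5 c=5

Derivation:
Step 1: enter scope (depth=1)
Step 2: declare c=5 at depth 1
Step 3: declare b=(read c)=5 at depth 1
Step 4: enter scope (depth=2)
Step 5: declare c=37 at depth 2
Step 6: enter scope (depth=3)
Step 7: declare c=(read c)=37 at depth 3
Step 8: exit scope (depth=2)
Step 9: exit scope (depth=1)
Step 10: enter scope (depth=2)
Visible at query point: b=5 c=5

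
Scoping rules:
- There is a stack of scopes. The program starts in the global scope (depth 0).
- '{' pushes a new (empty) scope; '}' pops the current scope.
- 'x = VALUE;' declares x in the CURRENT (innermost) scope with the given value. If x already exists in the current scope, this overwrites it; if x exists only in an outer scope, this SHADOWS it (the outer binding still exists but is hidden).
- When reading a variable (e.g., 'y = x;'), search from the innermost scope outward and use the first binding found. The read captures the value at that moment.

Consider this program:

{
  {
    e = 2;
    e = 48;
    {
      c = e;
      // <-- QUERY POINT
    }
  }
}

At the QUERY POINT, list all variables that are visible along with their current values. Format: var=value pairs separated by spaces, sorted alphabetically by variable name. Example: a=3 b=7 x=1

Answer: c=48 e=48

Derivation:
Step 1: enter scope (depth=1)
Step 2: enter scope (depth=2)
Step 3: declare e=2 at depth 2
Step 4: declare e=48 at depth 2
Step 5: enter scope (depth=3)
Step 6: declare c=(read e)=48 at depth 3
Visible at query point: c=48 e=48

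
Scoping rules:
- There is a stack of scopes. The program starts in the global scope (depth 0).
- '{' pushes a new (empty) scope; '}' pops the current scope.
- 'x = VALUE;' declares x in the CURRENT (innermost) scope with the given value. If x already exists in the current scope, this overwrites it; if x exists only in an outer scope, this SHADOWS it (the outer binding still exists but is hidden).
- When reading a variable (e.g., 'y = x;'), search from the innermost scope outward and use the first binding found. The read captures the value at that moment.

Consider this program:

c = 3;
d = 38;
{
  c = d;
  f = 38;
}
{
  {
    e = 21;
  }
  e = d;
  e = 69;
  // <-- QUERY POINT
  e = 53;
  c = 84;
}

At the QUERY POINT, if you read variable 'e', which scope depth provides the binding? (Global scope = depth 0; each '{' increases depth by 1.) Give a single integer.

Answer: 1

Derivation:
Step 1: declare c=3 at depth 0
Step 2: declare d=38 at depth 0
Step 3: enter scope (depth=1)
Step 4: declare c=(read d)=38 at depth 1
Step 5: declare f=38 at depth 1
Step 6: exit scope (depth=0)
Step 7: enter scope (depth=1)
Step 8: enter scope (depth=2)
Step 9: declare e=21 at depth 2
Step 10: exit scope (depth=1)
Step 11: declare e=(read d)=38 at depth 1
Step 12: declare e=69 at depth 1
Visible at query point: c=3 d=38 e=69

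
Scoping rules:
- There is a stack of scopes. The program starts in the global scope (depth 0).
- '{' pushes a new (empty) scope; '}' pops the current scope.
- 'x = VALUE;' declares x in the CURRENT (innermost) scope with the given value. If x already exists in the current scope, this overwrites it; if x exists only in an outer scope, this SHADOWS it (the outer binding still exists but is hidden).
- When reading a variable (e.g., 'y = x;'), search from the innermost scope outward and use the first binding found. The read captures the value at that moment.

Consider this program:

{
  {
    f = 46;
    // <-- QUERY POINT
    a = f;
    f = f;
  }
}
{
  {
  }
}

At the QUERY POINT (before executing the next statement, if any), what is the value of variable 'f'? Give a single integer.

Step 1: enter scope (depth=1)
Step 2: enter scope (depth=2)
Step 3: declare f=46 at depth 2
Visible at query point: f=46

Answer: 46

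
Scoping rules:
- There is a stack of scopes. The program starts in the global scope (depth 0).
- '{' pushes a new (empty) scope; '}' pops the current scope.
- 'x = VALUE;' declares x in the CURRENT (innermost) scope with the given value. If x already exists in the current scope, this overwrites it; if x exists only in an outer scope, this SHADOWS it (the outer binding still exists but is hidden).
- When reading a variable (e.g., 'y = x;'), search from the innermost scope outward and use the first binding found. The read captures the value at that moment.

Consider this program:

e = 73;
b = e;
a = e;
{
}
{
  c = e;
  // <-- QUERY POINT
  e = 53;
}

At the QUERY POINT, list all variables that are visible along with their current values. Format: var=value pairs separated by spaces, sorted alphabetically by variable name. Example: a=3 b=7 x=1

Step 1: declare e=73 at depth 0
Step 2: declare b=(read e)=73 at depth 0
Step 3: declare a=(read e)=73 at depth 0
Step 4: enter scope (depth=1)
Step 5: exit scope (depth=0)
Step 6: enter scope (depth=1)
Step 7: declare c=(read e)=73 at depth 1
Visible at query point: a=73 b=73 c=73 e=73

Answer: a=73 b=73 c=73 e=73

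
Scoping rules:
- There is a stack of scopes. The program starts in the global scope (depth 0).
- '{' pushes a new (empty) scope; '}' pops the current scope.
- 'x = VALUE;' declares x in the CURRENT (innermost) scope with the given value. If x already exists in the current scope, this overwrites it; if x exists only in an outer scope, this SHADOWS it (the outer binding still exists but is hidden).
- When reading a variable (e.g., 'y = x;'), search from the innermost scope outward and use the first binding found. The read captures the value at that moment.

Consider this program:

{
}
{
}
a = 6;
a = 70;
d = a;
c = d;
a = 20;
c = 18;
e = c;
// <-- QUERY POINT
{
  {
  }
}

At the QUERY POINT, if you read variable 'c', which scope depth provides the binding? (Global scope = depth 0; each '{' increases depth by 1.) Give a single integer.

Answer: 0

Derivation:
Step 1: enter scope (depth=1)
Step 2: exit scope (depth=0)
Step 3: enter scope (depth=1)
Step 4: exit scope (depth=0)
Step 5: declare a=6 at depth 0
Step 6: declare a=70 at depth 0
Step 7: declare d=(read a)=70 at depth 0
Step 8: declare c=(read d)=70 at depth 0
Step 9: declare a=20 at depth 0
Step 10: declare c=18 at depth 0
Step 11: declare e=(read c)=18 at depth 0
Visible at query point: a=20 c=18 d=70 e=18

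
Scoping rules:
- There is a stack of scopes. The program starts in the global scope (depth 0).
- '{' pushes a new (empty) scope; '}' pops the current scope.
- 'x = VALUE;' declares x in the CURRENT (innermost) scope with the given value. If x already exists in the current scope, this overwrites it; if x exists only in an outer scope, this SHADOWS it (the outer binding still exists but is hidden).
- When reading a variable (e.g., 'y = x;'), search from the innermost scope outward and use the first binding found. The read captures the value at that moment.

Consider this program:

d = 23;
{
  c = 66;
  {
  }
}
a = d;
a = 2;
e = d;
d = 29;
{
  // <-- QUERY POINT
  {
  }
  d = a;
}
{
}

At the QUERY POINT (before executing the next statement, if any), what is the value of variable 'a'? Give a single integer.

Answer: 2

Derivation:
Step 1: declare d=23 at depth 0
Step 2: enter scope (depth=1)
Step 3: declare c=66 at depth 1
Step 4: enter scope (depth=2)
Step 5: exit scope (depth=1)
Step 6: exit scope (depth=0)
Step 7: declare a=(read d)=23 at depth 0
Step 8: declare a=2 at depth 0
Step 9: declare e=(read d)=23 at depth 0
Step 10: declare d=29 at depth 0
Step 11: enter scope (depth=1)
Visible at query point: a=2 d=29 e=23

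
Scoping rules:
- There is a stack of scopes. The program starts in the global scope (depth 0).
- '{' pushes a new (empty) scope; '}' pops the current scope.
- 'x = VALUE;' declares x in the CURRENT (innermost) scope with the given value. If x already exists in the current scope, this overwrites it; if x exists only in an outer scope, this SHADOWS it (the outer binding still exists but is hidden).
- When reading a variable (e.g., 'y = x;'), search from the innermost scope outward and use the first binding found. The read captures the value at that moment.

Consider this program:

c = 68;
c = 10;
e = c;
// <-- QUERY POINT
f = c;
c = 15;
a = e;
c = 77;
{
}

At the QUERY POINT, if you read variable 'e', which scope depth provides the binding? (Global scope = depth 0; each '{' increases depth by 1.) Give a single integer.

Answer: 0

Derivation:
Step 1: declare c=68 at depth 0
Step 2: declare c=10 at depth 0
Step 3: declare e=(read c)=10 at depth 0
Visible at query point: c=10 e=10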